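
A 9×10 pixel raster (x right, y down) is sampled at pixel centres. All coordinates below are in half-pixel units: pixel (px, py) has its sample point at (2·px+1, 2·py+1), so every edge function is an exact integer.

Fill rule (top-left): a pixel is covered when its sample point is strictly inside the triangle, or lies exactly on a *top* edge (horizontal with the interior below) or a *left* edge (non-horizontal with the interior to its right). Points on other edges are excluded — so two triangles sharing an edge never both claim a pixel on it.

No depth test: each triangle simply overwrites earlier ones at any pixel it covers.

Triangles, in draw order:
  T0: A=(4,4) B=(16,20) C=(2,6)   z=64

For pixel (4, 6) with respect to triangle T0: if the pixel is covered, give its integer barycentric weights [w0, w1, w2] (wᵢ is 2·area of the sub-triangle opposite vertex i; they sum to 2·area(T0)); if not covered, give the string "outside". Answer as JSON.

T0:
  2·area = 56
  edge (4, 4)→(16, 20): d=(12,16) right/bottom  bias=-1
  edge (16, 20)→(2, 6): d=(-14,-14) top-left  bias=+0
  edge (2, 6)→(4, 4): d=(2,-2) top-left  bias=+0
    (3,0)@(7, 1): e=[-84,140,0] → ·  [on edge]
    (2,1)@(5, 3): e=[-28,84,0] → ·  [on edge]
    (0,2)@(1, 5): e=[60,0,-4] → ·  [on edge]
    (1,2)@(3, 5): e=[28,28,0] → █  [on edge]
    (2,2)@(5, 5): e=[-4,56,4] → ·
    (0,3)@(1, 7): e=[84,-28,0] → ·  [on edge]
    (1,3)@(3, 7): e=[52,0,4] → █  [on edge]
    (2,3)@(5, 7): e=[20,28,8] → █
    (3,3)@(7, 7): e=[-12,56,12] → ·
    (1,4)@(3, 9): e=[76,-28,8] → ·
    (2,4)@(5, 9): e=[44,0,12] → █  [on edge]
    (3,4)@(7, 9): e=[12,28,16] → █
    (3,5)@(7, 11): e=[36,0,20] → █  [on edge]
    (4,6)@(9, 13): e=[28,0,28] → █  [on edge]
    (5,7)@(11, 15): e=[20,0,36] → █  [on edge]
    (6,8)@(13, 17): e=[12,0,44] → █  [on edge]
    (7,9)@(15, 19): e=[4,0,52] → █  [on edge]
  covered (11 px):
    · · · · · · · · ·
    · · · · · · · · ·
    · █ · · · · · · ·
    · █ █ · · · · · ·
    · · █ █ · · · · ·
    · · · █ █ · · · ·
    · · · · █ · · · ·
    · · · · · █ · · ·
    · · · · · · █ · ·
    · · · · · · · █ ·

Final: [0,28,28]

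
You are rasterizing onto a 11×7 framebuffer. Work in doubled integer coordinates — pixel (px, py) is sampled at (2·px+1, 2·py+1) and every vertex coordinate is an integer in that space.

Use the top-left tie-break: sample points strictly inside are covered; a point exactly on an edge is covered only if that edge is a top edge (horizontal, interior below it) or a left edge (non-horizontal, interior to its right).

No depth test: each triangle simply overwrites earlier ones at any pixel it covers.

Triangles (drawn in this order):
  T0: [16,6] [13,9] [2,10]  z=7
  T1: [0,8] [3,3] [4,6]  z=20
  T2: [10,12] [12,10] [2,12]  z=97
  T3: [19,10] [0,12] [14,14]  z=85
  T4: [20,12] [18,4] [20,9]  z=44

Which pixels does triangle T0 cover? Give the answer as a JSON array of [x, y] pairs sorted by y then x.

T0:
  2·area = 30
  edge (16, 6)→(13, 9): d=(-3,3) right/bottom  bias=-1
  edge (13, 9)→(2, 10): d=(-11,1) right/bottom  bias=-1
  edge (2, 10)→(16, 6): d=(14,-4) top-left  bias=+0
    (10,0)@(21, 1): e=[0,80,-50] → ·  [on edge]
    (9,1)@(19, 3): e=[0,60,-30] → ·  [on edge]
    (8,2)@(17, 5): e=[0,40,-10] → ·  [on edge]
    (6,3)@(13, 7): e=[6,22,2] → #
    (7,3)@(15, 7): e=[0,20,10] → ·  [on edge]
    (3,4)@(7, 9): e=[18,6,6] → #
    (4,4)@(9, 9): e=[12,4,14] → #
    (5,4)@(11, 9): e=[6,2,22] → #
    (6,4)@(13, 9): e=[0,0,30] → ·  [on edge]
    (3,5)@(7, 11): e=[12,-16,34] → ·
    (4,5)@(9, 11): e=[6,-18,42] → ·
    (5,5)@(11, 11): e=[0,-20,50] → ·  [on edge]
    (4,6)@(9, 13): e=[0,-40,70] → ·  [on edge]
  covered (4 px):
    · · · · · · · · · · ·
    · · · · · · · · · · ·
    · · · · · · · · · · ·
    · · · · · · # · · · ·
    · · · # # # · · · · ·
    · · · · · · · · · · ·
    · · · · · · · · · · ·
T1:
  2·area = 14
  edge (0, 8)→(3, 3): d=(3,-5) top-left  bias=+0
  edge (3, 3)→(4, 6): d=(1,3) right/bottom  bias=-1
  edge (4, 6)→(0, 8): d=(-4,2) right/bottom  bias=-1
    (1,1)@(3, 3): e=[0,0,14] → ·  [on edge]
    (1,2)@(3, 5): e=[6,2,6] → #
    (2,2)@(5, 5): e=[16,-4,2] → ·
    (0,3)@(1, 7): e=[2,10,2] → #
    (1,3)@(3, 7): e=[12,4,-2] → ·
    (0,4)@(1, 9): e=[8,12,-6] → ·
    (2,4)@(5, 9): e=[28,0,-14] → ·  [on edge]
  covered (2 px):
    · · · · · · · · · · ·
    · · · · · · · · · · ·
    · # · · · · · · · · ·
    # · · · · · · · · · ·
    · · · · · · · · · · ·
    · · · · · · · · · · ·
    · · · · · · · · · · ·
T2:
  2·area = 16  (B↔C swapped to make it positive)
  edge (10, 12)→(2, 12): d=(-8,0) right/bottom  bias=-1
  edge (2, 12)→(12, 10): d=(10,-2) top-left  bias=+0
  edge (12, 10)→(10, 12): d=(-2,2) right/bottom  bias=-1
    (10,0)@(21, 1): e=[88,-72,0] → ·  [on edge]
    (9,1)@(19, 3): e=[72,-56,0] → ·  [on edge]
    (8,2)@(17, 5): e=[56,-40,0] → ·  [on edge]
    (7,3)@(15, 7): e=[40,-24,0] → ·  [on edge]
    (6,4)@(13, 9): e=[24,-8,0] → ·  [on edge]
    (8,4)@(17, 9): e=[24,0,-8] → ·  [on edge]
    (3,5)@(7, 11): e=[8,0,8] → #  [on edge]
    (4,5)@(9, 11): e=[8,4,4] → #
    (5,5)@(11, 11): e=[8,8,0] → ·  [on edge]
    (3,6)@(7, 13): e=[-8,20,4] → ·
    (4,6)@(9, 13): e=[-8,24,0] → ·  [on edge]
  covered (2 px):
    · · · · · · · · · · ·
    · · · · · · · · · · ·
    · · · · · · · · · · ·
    · · · · · · · · · · ·
    · · · · · · · · · · ·
    · · · # # · · · · · ·
    · · · · · · · · · · ·
T3:
  2·area = 66  (B↔C swapped to make it positive)
  edge (19, 10)→(14, 14): d=(-5,4) right/bottom  bias=-1
  edge (14, 14)→(0, 12): d=(-14,-2) top-left  bias=+0
  edge (0, 12)→(19, 10): d=(19,-2) top-left  bias=+0
    (5,5)@(11, 11): e=[27,36,3] → #
    (6,5)@(13, 11): e=[19,40,7] → #
    (7,5)@(15, 11): e=[11,44,11] → #
    (8,5)@(17, 11): e=[3,48,15] → #
    (9,5)@(19, 11): e=[-5,52,19] → ·
    (3,6)@(7, 13): e=[33,0,33] → #  [on edge]
    (4,6)@(9, 13): e=[25,4,37] → #
    (8,6)@(17, 13): e=[-7,20,53] → ·
  covered (9 px):
    · · · · · · · · · · ·
    · · · · · · · · · · ·
    · · · · · · · · · · ·
    · · · · · · · · · · ·
    · · · · · · · · · · ·
    · · · · · # # # # · ·
    · · · # # # # # · · ·
T4:
  2·area = 6
  edge (20, 12)→(18, 4): d=(-2,-8) top-left  bias=+0
  edge (18, 4)→(20, 9): d=(2,5) right/bottom  bias=-1
  edge (20, 9)→(20, 12): d=(0,3) right/bottom  bias=-1
    (9,3)@(19, 7): e=[2,1,3] → #
    (10,3)@(21, 7): e=[18,-9,-3] → ·
    (9,4)@(19, 9): e=[-2,5,3] → ·
  covered (1 px):
    · · · · · · · · · · ·
    · · · · · · · · · · ·
    · · · · · · · · · · ·
    · · · · · · · · · # ·
    · · · · · · · · · · ·
    · · · · · · · · · · ·
    · · · · · · · · · · ·

Answer: [[6,3],[3,4],[4,4],[5,4]]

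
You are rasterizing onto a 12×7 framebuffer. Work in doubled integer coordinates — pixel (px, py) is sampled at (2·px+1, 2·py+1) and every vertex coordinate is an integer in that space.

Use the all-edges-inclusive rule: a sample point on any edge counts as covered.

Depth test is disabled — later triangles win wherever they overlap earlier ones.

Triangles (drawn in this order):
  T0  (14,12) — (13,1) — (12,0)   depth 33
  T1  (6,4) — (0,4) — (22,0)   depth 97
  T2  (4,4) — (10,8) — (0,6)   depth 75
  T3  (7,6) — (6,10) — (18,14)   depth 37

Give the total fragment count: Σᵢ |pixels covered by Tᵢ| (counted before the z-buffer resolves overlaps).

T0:
  2·area = 10  (B↔C swapped to make it positive)
  edge (14, 12)→(12, 0): d=(-2,-12) inclusive
  edge (12, 0)→(13, 1): d=(1,1) inclusive
  edge (13, 1)→(14, 12): d=(1,11) inclusive
    (6,0)@(13, 1): e=[10,0,0] → #  [on edge]
    (7,0)@(15, 1): e=[34,-2,-22] → ·
    (6,1)@(13, 3): e=[6,2,2] → #
    (7,1)@(15, 3): e=[30,0,-20] → ·  [on edge]
    (6,2)@(13, 5): e=[2,4,4] → #
    (7,2)@(15, 5): e=[26,2,-18] → ·
    (8,2)@(17, 5): e=[50,0,-40] → ·  [on edge]
    (6,3)@(13, 7): e=[-2,6,6] → ·
    (9,3)@(19, 7): e=[70,0,-60] → ·  [on edge]
    (10,4)@(21, 9): e=[90,0,-80] → ·  [on edge]
    (11,5)@(23, 11): e=[110,0,-100] → ·  [on edge]
  covered (3 px):
    · · · · · · # · · · · ·
    · · · · · · # · · · · ·
    · · · · · · # · · · · ·
    · · · · · · · · · · · ·
    · · · · · · · · · · · ·
    · · · · · · · · · · · ·
    · · · · · · · · · · · ·
T1:
  2·area = 24
  edge (6, 4)→(0, 4): d=(-6,0) inclusive
  edge (0, 4)→(22, 0): d=(22,-4) inclusive
  edge (22, 0)→(6, 4): d=(-16,4) inclusive
    (8,0)@(17, 1): e=[18,2,4] → #
    (9,0)@(19, 1): e=[18,10,-4] → ·
    (3,1)@(7, 3): e=[6,6,12] → #
    (4,1)@(9, 3): e=[6,14,4] → #
    (5,1)@(11, 3): e=[6,22,-4] → ·
    (8,1)@(17, 3): e=[6,46,-28] → ·
    (3,2)@(7, 5): e=[-6,50,-20] → ·
    (4,2)@(9, 5): e=[-6,58,-28] → ·
  covered (3 px):
    · · · · · · · · # · · ·
    · · · # # · · · · · · ·
    · · · · · · · · · · · ·
    · · · · · · · · · · · ·
    · · · · · · · · · · · ·
    · · · · · · · · · · · ·
    · · · · · · · · · · · ·
T2:
  2·area = 28
  edge (4, 4)→(10, 8): d=(6,4) inclusive
  edge (10, 8)→(0, 6): d=(-10,-2) inclusive
  edge (0, 6)→(4, 4): d=(4,-2) inclusive
    (1,2)@(3, 5): e=[10,16,2] → #
    (2,2)@(5, 5): e=[2,20,6] → #
    (3,2)@(7, 5): e=[-6,24,10] → ·
    (1,3)@(3, 7): e=[22,-4,10] → ·
    (2,3)@(5, 7): e=[14,0,14] → #  [on edge]
    (3,3)@(7, 7): e=[6,4,18] → #
    (4,3)@(9, 7): e=[-2,8,22] → ·
    (2,4)@(5, 9): e=[26,-20,22] → ·
    (3,4)@(7, 9): e=[18,-16,26] → ·
    (7,4)@(15, 9): e=[-14,0,42] → ·  [on edge]
  covered (4 px):
    · · · · · · · · · · · ·
    · · · · · · · · · · · ·
    · # # · · · · · · · · ·
    · · # # · · · · · · · ·
    · · · · · · · · · · · ·
    · · · · · · · · · · · ·
    · · · · · · · · · · · ·
T3:
  2·area = 52  (B↔C swapped to make it positive)
  edge (7, 6)→(18, 14): d=(11,8) inclusive
  edge (18, 14)→(6, 10): d=(-12,-4) inclusive
  edge (6, 10)→(7, 6): d=(1,-4) inclusive
    (3,3)@(7, 7): e=[11,40,1] → #
    (4,3)@(9, 7): e=[-5,48,9] → ·
    (1,4)@(3, 9): e=[65,0,-13] → ·  [on edge]
    (3,4)@(7, 9): e=[33,16,3] → #
    (4,4)@(9, 9): e=[17,24,11] → #
    (5,4)@(11, 9): e=[1,32,19] → #
    (6,4)@(13, 9): e=[-15,40,27] → ·
    (3,5)@(7, 11): e=[55,-8,5] → ·
    (4,5)@(9, 11): e=[39,0,13] → #  [on edge]
    (6,5)@(13, 11): e=[7,16,29] → #
    (7,5)@(15, 11): e=[-9,24,37] → ·
    (4,6)@(9, 13): e=[61,-24,15] → ·
    (7,6)@(15, 13): e=[13,0,39] → #  [on edge]
  covered (8 px):
    · · · · · · · · · · · ·
    · · · · · · · · · · · ·
    · · · · · · · · · · · ·
    · · · # · · · · · · · ·
    · · · # # # · · · · · ·
    · · · · # # # · · · · ·
    · · · · · · · # · · · ·

Result: 18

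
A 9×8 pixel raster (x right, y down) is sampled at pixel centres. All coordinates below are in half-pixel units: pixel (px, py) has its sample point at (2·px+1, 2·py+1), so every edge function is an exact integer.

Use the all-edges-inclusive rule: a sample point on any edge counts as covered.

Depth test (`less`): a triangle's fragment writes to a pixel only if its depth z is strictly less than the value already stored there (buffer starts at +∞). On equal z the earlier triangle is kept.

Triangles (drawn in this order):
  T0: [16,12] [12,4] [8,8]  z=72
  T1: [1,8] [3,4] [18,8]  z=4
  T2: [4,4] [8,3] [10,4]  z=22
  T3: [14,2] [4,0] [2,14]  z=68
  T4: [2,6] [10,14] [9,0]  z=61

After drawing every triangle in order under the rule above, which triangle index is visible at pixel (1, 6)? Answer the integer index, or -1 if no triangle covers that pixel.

T0:
  2·area = 48  (B↔C swapped to make it positive)
  edge (16, 12)→(8, 8): d=(-8,-4) inclusive
  edge (8, 8)→(12, 4): d=(4,-4) inclusive
  edge (12, 4)→(16, 12): d=(4,8) inclusive
    (7,0)@(15, 1): e=[84,0,-36] → ·  [on edge]
    (6,1)@(13, 3): e=[60,0,-12] → ·  [on edge]
    (5,2)@(11, 5): e=[36,0,12] → █  [on edge]
    (6,2)@(13, 5): e=[44,8,-4] → ·
    (4,3)@(9, 7): e=[12,0,36] → █  [on edge]
    (6,3)@(13, 7): e=[28,16,4] → █
    (7,3)@(15, 7): e=[36,24,-12] → ·
    (3,4)@(7, 9): e=[-12,0,60] → ·  [on edge]
    (4,4)@(9, 9): e=[-4,8,44] → ·
    (5,4)@(11, 9): e=[4,16,28] → █
    (7,4)@(15, 9): e=[20,32,-4] → ·
    (2,5)@(5, 11): e=[-36,0,84] → ·  [on edge]
    (1,6)@(3, 13): e=[-60,0,108] → ·  [on edge]
    (0,7)@(1, 15): e=[-84,0,132] → ·  [on edge]
  covered (7 px):
    · · · · · · · · ·
    · · · · · · · · ·
    · · · · · █ · · ·
    · · · · █ █ █ · ·
    · · · · · █ █ · ·
    · · · · · · · █ ·
    · · · · · · · · ·
    · · · · · · · · ·
T1:
  2·area = 68
  edge (1, 8)→(3, 4): d=(2,-4) inclusive
  edge (3, 4)→(18, 8): d=(15,4) inclusive
  edge (18, 8)→(1, 8): d=(-17,0) inclusive
    (1,2)@(3, 5): e=[2,15,51] → █
    (2,2)@(5, 5): e=[10,7,51] → █
    (3,2)@(7, 5): e=[18,-1,51] → ·
    (1,3)@(3, 7): e=[6,45,17] → █
    (3,3)@(7, 7): e=[22,29,17] → █
    (4,3)@(9, 7): e=[30,21,17] → █
    (5,3)@(11, 7): e=[38,13,17] → █
    (6,3)@(13, 7): e=[46,5,17] → █
    (7,3)@(15, 7): e=[54,-3,17] → ·
    (1,4)@(3, 9): e=[10,75,-17] → ·
    (2,4)@(5, 9): e=[18,67,-17] → ·
    (3,4)@(7, 9): e=[26,59,-17] → ·
  covered (8 px):
    · · · · · · · · ·
    · · · · · · · · ·
    · █ █ · · · · · ·
    · █ █ █ █ █ █ · ·
    · · · · · · · · ·
    · · · · · · · · ·
    · · · · · · · · ·
    · · · · · · · · ·
T2:
  2·area = 6
  edge (4, 4)→(8, 3): d=(4,-1) inclusive
  edge (8, 3)→(10, 4): d=(2,1) inclusive
  edge (10, 4)→(4, 4): d=(-6,0) inclusive
  covered (0 px):
    · · · · · · · · ·
    · · · · · · · · ·
    · · · · · · · · ·
    · · · · · · · · ·
    · · · · · · · · ·
    · · · · · · · · ·
    · · · · · · · · ·
    · · · · · · · · ·
T3:
  2·area = 144  (B↔C swapped to make it positive)
  edge (14, 2)→(2, 14): d=(-12,12) inclusive
  edge (2, 14)→(4, 0): d=(2,-14) inclusive
  edge (4, 0)→(14, 2): d=(10,2) inclusive
    (2,0)@(5, 1): e=[120,16,8] → █
    (3,0)@(7, 1): e=[96,44,4] → █
    (4,0)@(9, 1): e=[72,72,0] → █  [on edge]
    (5,0)@(11, 1): e=[48,100,-4] → ·
    (7,0)@(15, 1): e=[0,156,-12] → ·  [on edge]
    (2,1)@(5, 3): e=[96,20,28] → █
    (5,1)@(11, 3): e=[24,104,16] → █
    (6,1)@(13, 3): e=[0,132,12] → █  [on edge]
    (7,1)@(15, 3): e=[-24,160,8] → ·
    (2,2)@(5, 5): e=[72,24,48] → █
    (5,2)@(11, 5): e=[0,108,36] → █  [on edge]
    (6,2)@(13, 5): e=[-24,136,32] → ·
    (1,3)@(3, 7): e=[72,0,72] → █  [on edge]
    (4,3)@(9, 7): e=[0,84,60] → █  [on edge]
    (3,4)@(7, 9): e=[0,60,84] → █  [on edge]
    (2,5)@(5, 11): e=[0,36,108] → █  [on edge]
    (1,6)@(3, 13): e=[0,12,132] → █  [on edge]
    (0,7)@(1, 15): e=[0,-12,156] → ·  [on edge]
  covered (22 px):
    · · █ █ █ · · · ·
    · · █ █ █ █ █ · ·
    · · █ █ █ █ · · ·
    · █ █ █ █ · · · ·
    · █ █ █ · · · · ·
    · █ █ · · · · · ·
    · █ · · · · · · ·
    · · · · · · · · ·
T4:
  2·area = 104  (B↔C swapped to make it positive)
  edge (2, 6)→(9, 0): d=(7,-6) inclusive
  edge (9, 0)→(10, 14): d=(1,14) inclusive
  edge (10, 14)→(2, 6): d=(-8,-8) inclusive
    (4,0)@(9, 1): e=[7,1,96] → █
    (5,0)@(11, 1): e=[19,-27,112] → ·
    (3,1)@(7, 3): e=[9,31,64] → █
    (5,1)@(11, 3): e=[33,-25,96] → ·
    (0,2)@(1, 5): e=[-13,117,0] → ·  [on edge]
    (2,2)@(5, 5): e=[11,61,32] → █
    (5,2)@(11, 5): e=[47,-23,80] → ·
    (1,3)@(3, 7): e=[13,91,0] → █  [on edge]
    (5,3)@(11, 7): e=[61,-21,64] → ·
    (1,4)@(3, 9): e=[27,93,-16] → ·
    (2,4)@(5, 9): e=[39,65,0] → █  [on edge]
    (5,4)@(11, 9): e=[75,-19,48] → ·
    (3,5)@(7, 11): e=[65,39,0] → █  [on edge]
    (4,6)@(9, 13): e=[91,13,0] → █  [on edge]
    (5,7)@(11, 15): e=[117,-13,0] → ·  [on edge]
  covered (16 px):
    · · · · █ · · · ·
    · · · █ █ · · · ·
    · · █ █ █ · · · ·
    · █ █ █ █ · · · ·
    · · █ █ █ · · · ·
    · · · █ █ · · · ·
    · · · · █ · · · ·
    · · · · · · · · ·

Z-buffer (winner per pixel, '.' = empty):
  . . 3 3 4 . . . .
  . . 3 4 4 3 3 . .
  . 1 1 4 4 3 . . .
  . 1 1 1 1 1 1 . .
  . 3 4 4 4 0 0 . .
  . 3 3 4 4 . . 0 .
  . 3 . . 4 . . . .
  . . . . . . . . .

Result: 3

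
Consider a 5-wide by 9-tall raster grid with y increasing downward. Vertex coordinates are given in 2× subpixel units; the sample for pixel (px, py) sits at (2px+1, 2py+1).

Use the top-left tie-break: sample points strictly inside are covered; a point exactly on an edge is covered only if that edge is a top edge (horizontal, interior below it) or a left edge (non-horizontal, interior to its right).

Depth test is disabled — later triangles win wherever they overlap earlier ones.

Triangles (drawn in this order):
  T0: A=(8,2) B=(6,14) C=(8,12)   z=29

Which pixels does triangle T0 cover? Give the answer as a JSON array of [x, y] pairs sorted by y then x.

T0:
  2·area = 20  (B↔C swapped to make it positive)
  edge (8, 2)→(8, 12): d=(0,10) right/bottom  bias=-1
  edge (8, 12)→(6, 14): d=(-2,2) right/bottom  bias=-1
  edge (6, 14)→(8, 2): d=(2,-12) top-left  bias=+0
    (3,4)@(7, 9): e=[10,8,2] → X
    (4,4)@(9, 9): e=[-10,4,26] → .
    (3,5)@(7, 11): e=[10,4,6] → X
    (4,5)@(9, 11): e=[-10,0,30] → .  [on edge]
    (3,6)@(7, 13): e=[10,0,10] → .  [on edge]
    (2,7)@(5, 15): e=[30,0,-10] → .  [on edge]
    (1,8)@(3, 17): e=[50,0,-30] → .  [on edge]
  covered (2 px):
    . . . . .
    . . . . .
    . . . . .
    . . . . .
    . . . X .
    . . . X .
    . . . . .
    . . . . .
    . . . . .

Final: [[3,4],[3,5]]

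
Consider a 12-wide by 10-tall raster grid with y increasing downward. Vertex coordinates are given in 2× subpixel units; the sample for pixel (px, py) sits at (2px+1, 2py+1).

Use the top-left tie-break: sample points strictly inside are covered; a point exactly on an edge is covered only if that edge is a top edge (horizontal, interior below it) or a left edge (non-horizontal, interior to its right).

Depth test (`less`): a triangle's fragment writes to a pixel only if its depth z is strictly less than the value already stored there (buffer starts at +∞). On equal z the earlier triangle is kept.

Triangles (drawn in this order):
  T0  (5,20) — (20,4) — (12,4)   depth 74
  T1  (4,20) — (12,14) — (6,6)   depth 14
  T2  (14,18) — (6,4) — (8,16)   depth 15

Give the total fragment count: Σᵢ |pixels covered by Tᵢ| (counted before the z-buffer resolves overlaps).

T0:
  2·area = 128  (B↔C swapped to make it positive)
  edge (5, 20)→(12, 4): d=(7,-16) top-left  bias=+0
  edge (12, 4)→(20, 4): d=(8,0) top-left  bias=+0
  edge (20, 4)→(5, 20): d=(-15,16) right/bottom  bias=-1
    (6,2)@(13, 5): e=[23,8,97] → X
    (7,2)@(15, 5): e=[55,8,65] → X
    (8,2)@(17, 5): e=[87,8,33] → X
    (9,2)@(19, 5): e=[119,8,1] → X
    (10,2)@(21, 5): e=[151,8,-31] → .
    (5,3)@(11, 7): e=[5,24,99] → X
    (9,3)@(19, 7): e=[133,24,-29] → .
    (5,4)@(11, 9): e=[19,40,69] → X
    (8,4)@(17, 9): e=[115,40,-27] → .
    (4,5)@(9, 11): e=[1,56,71] → X
    (7,5)@(15, 11): e=[97,56,-25] → .
    (4,6)@(9, 13): e=[15,72,41] → X
  covered (18 px):
    . . . . . . . . . . . .
    . . . . . . . . . . . .
    . . . . . . X X X X . .
    . . . . . X X X X . . .
    . . . . . X X X . . . .
    . . . . X X X . . . . .
    . . . . X X . . . . . .
    . . . . X . . . . . . .
    . . . X . . . . . . . .
    . . . . . . . . . . . .
T1:
  2·area = 100  (B↔C swapped to make it positive)
  edge (4, 20)→(6, 6): d=(2,-14) top-left  bias=+0
  edge (6, 6)→(12, 14): d=(6,8) right/bottom  bias=-1
  edge (12, 14)→(4, 20): d=(-8,6) right/bottom  bias=-1
    (3,4)@(7, 9): e=[20,10,70] → X
    (4,4)@(9, 9): e=[48,-6,58] → .
    (3,5)@(7, 11): e=[24,22,54] → X
    (4,5)@(9, 11): e=[52,6,42] → X
    (5,5)@(11, 11): e=[80,-10,30] → .
    (2,6)@(5, 13): e=[0,50,50] → X  [on edge]
    (5,6)@(11, 13): e=[84,2,14] → X
    (6,6)@(13, 13): e=[112,-14,2] → .
    (2,7)@(5, 15): e=[4,62,34] → X
    (5,7)@(11, 15): e=[88,14,-2] → .
    (2,8)@(5, 17): e=[8,74,18] → X
    (4,8)@(9, 17): e=[64,42,-6] → .
  covered (13 px):
    . . . . . . . . . . . .
    . . . . . . . . . . . .
    . . . . . . . . . . . .
    . . . . . . . . . . . .
    . . . X . . . . . . . .
    . . . X X . . . . . . .
    . . X X X X . . . . . .
    . . X X X . . . . . . .
    . . X X . . . . . . . .
    . . X . . . . . . . . .
T2:
  2·area = 68  (B↔C swapped to make it positive)
  edge (14, 18)→(8, 16): d=(-6,-2) top-left  bias=+0
  edge (8, 16)→(6, 4): d=(-2,-12) top-left  bias=+0
  edge (6, 4)→(14, 18): d=(8,14) right/bottom  bias=-1
    (3,3)@(7, 7): e=[52,6,10] → X
    (4,3)@(9, 7): e=[56,30,-18] → .
    (3,4)@(7, 9): e=[40,2,26] → X
    (4,4)@(9, 9): e=[44,26,-2] → .
    (3,5)@(7, 11): e=[28,-2,42] → .
    (4,5)@(9, 11): e=[32,22,14] → X
    (5,5)@(11, 11): e=[36,46,-14] → .
    (4,6)@(9, 13): e=[20,18,30] → X
    (5,6)@(11, 13): e=[24,42,2] → X
    (6,6)@(13, 13): e=[28,66,-26] → .
    (2,7)@(5, 15): e=[0,-34,102] → .  [on edge]
    (4,7)@(9, 15): e=[8,14,46] → X
    (5,8)@(11, 17): e=[0,34,34] → X  [on edge]
    (8,9)@(17, 19): e=[0,102,-34] → .  [on edge]
  covered (9 px):
    . . . . . . . . . . . .
    . . . . . . . . . . . .
    . . . . . . . . . . . .
    . . . X . . . . . . . .
    . . . X . . . . . . . .
    . . . . X . . . . . . .
    . . . . X X . . . . . .
    . . . . X X . . . . . .
    . . . . . X X . . . . .
    . . . . . . . . . . . .

Answer: 40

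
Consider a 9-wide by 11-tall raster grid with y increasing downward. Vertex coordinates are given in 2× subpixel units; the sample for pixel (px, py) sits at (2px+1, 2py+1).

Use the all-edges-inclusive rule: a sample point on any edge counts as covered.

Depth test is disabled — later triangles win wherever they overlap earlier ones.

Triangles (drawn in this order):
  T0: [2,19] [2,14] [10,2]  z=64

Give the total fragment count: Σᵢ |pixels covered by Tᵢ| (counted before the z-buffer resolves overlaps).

T0:
  2·area = 40
  edge (2, 19)→(2, 14): d=(0,-5) inclusive
  edge (2, 14)→(10, 2): d=(8,-12) inclusive
  edge (10, 2)→(2, 19): d=(-8,17) inclusive
    (3,3)@(7, 7): e=[25,4,11] → #
    (4,3)@(9, 7): e=[35,28,-23] → ·
    (3,4)@(7, 9): e=[25,20,-5] → ·
    (2,5)@(5, 11): e=[15,12,13] → #
    (3,5)@(7, 11): e=[25,36,-21] → ·
    (1,6)@(3, 13): e=[5,4,31] → #
    (2,6)@(5, 13): e=[15,28,-3] → ·
    (1,7)@(3, 15): e=[5,20,15] → #
    (2,7)@(5, 15): e=[15,44,-19] → ·
    (1,8)@(3, 17): e=[5,36,-1] → ·
  covered (4 px):
    · · · · · · · · ·
    · · · · · · · · ·
    · · · · · · · · ·
    · · · # · · · · ·
    · · · · · · · · ·
    · · # · · · · · ·
    · # · · · · · · ·
    · # · · · · · · ·
    · · · · · · · · ·
    · · · · · · · · ·
    · · · · · · · · ·

Answer: 4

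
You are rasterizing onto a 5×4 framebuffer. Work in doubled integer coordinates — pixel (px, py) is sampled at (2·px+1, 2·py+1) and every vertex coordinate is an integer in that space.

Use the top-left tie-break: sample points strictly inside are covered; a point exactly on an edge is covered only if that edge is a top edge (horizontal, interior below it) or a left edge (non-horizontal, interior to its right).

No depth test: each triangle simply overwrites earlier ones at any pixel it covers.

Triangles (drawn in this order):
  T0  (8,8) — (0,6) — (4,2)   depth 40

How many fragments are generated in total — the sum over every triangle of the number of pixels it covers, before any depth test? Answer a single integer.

T0:
  2·area = 40
  edge (8, 8)→(0, 6): d=(-8,-2) top-left  bias=+0
  edge (0, 6)→(4, 2): d=(4,-4) top-left  bias=+0
  edge (4, 2)→(8, 8): d=(4,6) right/bottom  bias=-1
    (2,0)@(5, 1): e=[50,0,-10] → .  [on edge]
    (1,1)@(3, 3): e=[30,0,10] → X  [on edge]
    (2,1)@(5, 3): e=[34,8,-2] → .
    (0,2)@(1, 5): e=[10,0,30] → X  [on edge]
    (2,2)@(5, 5): e=[18,16,6] → X
    (3,2)@(7, 5): e=[22,24,-6] → .
    (0,3)@(1, 7): e=[-6,8,38] → .
    (1,3)@(3, 7): e=[-2,16,26] → .
    (2,3)@(5, 7): e=[2,24,14] → X
    (3,3)@(7, 7): e=[6,32,2] → X
    (4,3)@(9, 7): e=[10,40,-10] → .
  covered (6 px):
    . . . . .
    . X . . .
    X X X . .
    . . X X .

Answer: 6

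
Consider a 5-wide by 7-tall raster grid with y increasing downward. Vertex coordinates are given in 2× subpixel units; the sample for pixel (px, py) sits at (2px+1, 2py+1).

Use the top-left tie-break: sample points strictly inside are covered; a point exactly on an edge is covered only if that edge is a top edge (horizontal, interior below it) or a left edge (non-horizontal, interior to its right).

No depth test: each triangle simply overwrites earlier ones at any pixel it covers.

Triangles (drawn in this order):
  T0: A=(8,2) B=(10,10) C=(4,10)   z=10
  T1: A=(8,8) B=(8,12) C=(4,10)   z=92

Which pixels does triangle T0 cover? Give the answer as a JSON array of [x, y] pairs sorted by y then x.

T0:
  2·area = 48
  edge (8, 2)→(10, 10): d=(2,8) right/bottom  bias=-1
  edge (10, 10)→(4, 10): d=(-6,0) right/bottom  bias=-1
  edge (4, 10)→(8, 2): d=(4,-8) top-left  bias=+0
    (3,2)@(7, 5): e=[14,30,4] → █
    (4,2)@(9, 5): e=[-2,30,20] → ·
    (3,3)@(7, 7): e=[18,18,12] → █
    (4,3)@(9, 7): e=[2,18,28] → █
    (2,4)@(5, 9): e=[38,6,4] → █
    (2,5)@(5, 11): e=[42,-6,12] → ·
    (3,5)@(7, 11): e=[26,-6,28] → ·
    (4,5)@(9, 11): e=[10,-6,44] → ·
  covered (6 px):
    · · · · ·
    · · · · ·
    · · · █ ·
    · · · █ █
    · · █ █ █
    · · · · ·
    · · · · ·
T1:
  2·area = 16
  edge (8, 8)→(8, 12): d=(0,4) right/bottom  bias=-1
  edge (8, 12)→(4, 10): d=(-4,-2) top-left  bias=+0
  edge (4, 10)→(8, 8): d=(4,-2) top-left  bias=+0
    (3,4)@(7, 9): e=[4,10,2] → █
    (4,4)@(9, 9): e=[-4,14,6] → ·
    (3,5)@(7, 11): e=[4,2,10] → █
    (4,5)@(9, 11): e=[-4,6,14] → ·
    (3,6)@(7, 13): e=[4,-6,18] → ·
  covered (2 px):
    · · · · ·
    · · · · ·
    · · · · ·
    · · · · ·
    · · · █ ·
    · · · █ ·
    · · · · ·

Final: [[3,2],[3,3],[4,3],[2,4],[3,4],[4,4]]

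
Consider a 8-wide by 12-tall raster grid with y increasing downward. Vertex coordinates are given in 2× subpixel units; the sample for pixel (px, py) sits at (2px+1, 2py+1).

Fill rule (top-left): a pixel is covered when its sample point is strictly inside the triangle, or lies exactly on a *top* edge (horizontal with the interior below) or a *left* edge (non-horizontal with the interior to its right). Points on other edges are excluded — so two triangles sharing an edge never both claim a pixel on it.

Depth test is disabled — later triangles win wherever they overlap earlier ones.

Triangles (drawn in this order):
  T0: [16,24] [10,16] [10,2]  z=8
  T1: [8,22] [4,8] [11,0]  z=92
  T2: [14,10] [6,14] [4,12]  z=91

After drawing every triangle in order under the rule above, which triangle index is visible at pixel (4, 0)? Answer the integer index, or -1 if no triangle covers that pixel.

T0:
  2·area = 84
  edge (16, 24)→(10, 16): d=(-6,-8) top-left  bias=+0
  edge (10, 16)→(10, 2): d=(0,-14) top-left  bias=+0
  edge (10, 2)→(16, 24): d=(6,22) right/bottom  bias=-1
    (5,3)@(11, 7): e=[62,14,8] → #
    (6,3)@(13, 7): e=[78,42,-36] → ·
    (5,4)@(11, 9): e=[50,14,20] → #
    (6,4)@(13, 9): e=[66,42,-24] → ·
    (5,5)@(11, 11): e=[38,14,32] → #
    (6,5)@(13, 11): e=[54,42,-12] → ·
    (5,6)@(11, 13): e=[26,14,44] → #
    (6,6)@(13, 13): e=[42,42,0] → ·  [on edge]
    (5,7)@(11, 15): e=[14,14,56] → #
    (6,7)@(13, 15): e=[30,42,12] → #
    (7,7)@(15, 15): e=[46,70,-32] → ·
    (5,8)@(11, 17): e=[2,14,68] → #
  covered (10 px):
    · · · · · · · ·
    · · · · · · · ·
    · · · · · · · ·
    · · · · · # · ·
    · · · · · # · ·
    · · · · · # · ·
    · · · · · # · ·
    · · · · · # # ·
    · · · · · # # ·
    · · · · · · # ·
    · · · · · · · #
    · · · · · · · ·
T1:
  2·area = 130
  edge (8, 22)→(4, 8): d=(-4,-14) top-left  bias=+0
  edge (4, 8)→(11, 0): d=(7,-8) top-left  bias=+0
  edge (11, 0)→(8, 22): d=(-3,22) right/bottom  bias=-1
    (4,1)@(9, 3): e=[90,5,35] → #
    (5,1)@(11, 3): e=[118,21,-9] → ·
    (3,2)@(7, 5): e=[54,3,73] → #
    (5,2)@(11, 5): e=[110,35,-15] → ·
    (2,3)@(5, 7): e=[18,1,111] → #
    (5,3)@(11, 7): e=[102,49,-21] → ·
    (2,4)@(5, 9): e=[10,15,105] → #
    (5,4)@(11, 9): e=[94,63,-27] → ·
    (2,5)@(5, 11): e=[2,29,99] → #
    (5,5)@(11, 11): e=[86,77,-33] → ·
    (2,6)@(5, 13): e=[-6,43,93] → ·
    (3,6)@(7, 13): e=[22,59,49] → #
  covered (16 px):
    · · · · · · · ·
    · · · · # · · ·
    · · · # # · · ·
    · · # # # · · ·
    · · # # # · · ·
    · · # # # · · ·
    · · · # # · · ·
    · · · # · · · ·
    · · · # · · · ·
    · · · · · · · ·
    · · · · · · · ·
    · · · · · · · ·
T2:
  2·area = 24
  edge (14, 10)→(6, 14): d=(-8,4) right/bottom  bias=-1
  edge (6, 14)→(4, 12): d=(-2,-2) top-left  bias=+0
  edge (4, 12)→(14, 10): d=(10,-2) top-left  bias=+0
    (0,4)@(1, 9): e=[60,0,-36] → ·  [on edge]
    (1,5)@(3, 11): e=[36,0,-12] → ·  [on edge]
    (4,5)@(9, 11): e=[12,12,0] → #  [on edge]
    (5,5)@(11, 11): e=[4,16,4] → #
    (6,5)@(13, 11): e=[-4,20,8] → ·
    (2,6)@(5, 13): e=[12,0,12] → #  [on edge]
    (3,6)@(7, 13): e=[4,4,16] → #
    (4,6)@(9, 13): e=[-4,8,20] → ·
    (5,6)@(11, 13): e=[-12,12,24] → ·
    (2,7)@(5, 15): e=[-4,-4,32] → ·
    (3,7)@(7, 15): e=[-12,0,36] → ·  [on edge]
    (4,8)@(9, 17): e=[-36,0,60] → ·  [on edge]
    (5,9)@(11, 19): e=[-60,0,84] → ·  [on edge]
    (6,10)@(13, 21): e=[-84,0,108] → ·  [on edge]
    (7,11)@(15, 23): e=[-108,0,132] → ·  [on edge]
  covered (4 px):
    · · · · · · · ·
    · · · · · · · ·
    · · · · · · · ·
    · · · · · · · ·
    · · · · · · · ·
    · · · · # # · ·
    · · # # · · · ·
    · · · · · · · ·
    · · · · · · · ·
    · · · · · · · ·
    · · · · · · · ·
    · · · · · · · ·

Z-buffer (winner per pixel, '.' = empty):
  . . . . . . . .
  . . . . 1 . . .
  . . . 1 1 . . .
  . . 1 1 1 0 . .
  . . 1 1 1 0 . .
  . . 1 1 2 2 . .
  . . 2 2 1 0 . .
  . . . 1 . 0 0 .
  . . . 1 . 0 0 .
  . . . . . . 0 .
  . . . . . . . 0
  . . . . . . . .

Result: -1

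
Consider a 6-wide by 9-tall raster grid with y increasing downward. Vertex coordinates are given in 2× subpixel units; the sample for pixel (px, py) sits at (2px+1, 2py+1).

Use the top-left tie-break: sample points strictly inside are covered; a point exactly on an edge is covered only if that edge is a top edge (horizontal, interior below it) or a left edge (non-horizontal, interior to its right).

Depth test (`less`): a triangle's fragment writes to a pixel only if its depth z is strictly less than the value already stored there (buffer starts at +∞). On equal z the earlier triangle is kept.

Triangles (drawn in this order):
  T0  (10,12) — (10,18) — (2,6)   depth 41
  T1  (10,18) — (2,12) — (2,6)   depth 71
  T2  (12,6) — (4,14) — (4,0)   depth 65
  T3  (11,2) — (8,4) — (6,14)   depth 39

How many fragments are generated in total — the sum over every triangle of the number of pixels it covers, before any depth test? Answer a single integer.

T0:
  2·area = 48
  edge (10, 12)→(10, 18): d=(0,6) right/bottom  bias=-1
  edge (10, 18)→(2, 6): d=(-8,-12) top-left  bias=+0
  edge (2, 6)→(10, 12): d=(8,6) right/bottom  bias=-1
    (1,3)@(3, 7): e=[42,4,2] → #
    (2,3)@(5, 7): e=[30,28,-10] → ·
    (1,4)@(3, 9): e=[42,-12,18] → ·
    (2,4)@(5, 9): e=[30,12,6] → #
    (3,4)@(7, 9): e=[18,36,-6] → ·
    (2,5)@(5, 11): e=[30,-4,22] → ·
    (3,5)@(7, 11): e=[18,20,10] → #
    (4,5)@(9, 11): e=[6,44,-2] → ·
    (3,6)@(7, 13): e=[18,4,26] → #
    (4,6)@(9, 13): e=[6,28,14] → #
    (5,6)@(11, 13): e=[-6,52,2] → ·
    (3,7)@(7, 15): e=[18,-12,42] → ·
  covered (6 px):
    · · · · · ·
    · · · · · ·
    · · · · · ·
    · # · · · ·
    · · # · · ·
    · · · # · ·
    · · · # # ·
    · · · · # ·
    · · · · · ·
T1:
  2·area = 48
  edge (10, 18)→(2, 12): d=(-8,-6) top-left  bias=+0
  edge (2, 12)→(2, 6): d=(0,-6) top-left  bias=+0
  edge (2, 6)→(10, 18): d=(8,12) right/bottom  bias=-1
    (1,4)@(3, 9): e=[30,6,12] → #
    (2,4)@(5, 9): e=[42,18,-12] → ·
    (1,5)@(3, 11): e=[14,6,28] → #
    (2,5)@(5, 11): e=[26,18,4] → #
    (3,5)@(7, 11): e=[38,30,-20] → ·
    (1,6)@(3, 13): e=[-2,6,44] → ·
    (2,6)@(5, 13): e=[10,18,20] → #
    (3,6)@(7, 13): e=[22,30,-4] → ·
    (2,7)@(5, 15): e=[-6,18,36] → ·
    (3,7)@(7, 15): e=[6,30,12] → #
    (4,7)@(9, 15): e=[18,42,-12] → ·
    (3,8)@(7, 17): e=[-10,30,28] → ·
  covered (6 px):
    · · · · · ·
    · · · · · ·
    · · · · · ·
    · · · · · ·
    · # · · · ·
    · # # · · ·
    · · # · · ·
    · · · # · ·
    · · · · # ·
T2:
  2·area = 112
  edge (12, 6)→(4, 14): d=(-8,8) right/bottom  bias=-1
  edge (4, 14)→(4, 0): d=(0,-14) top-left  bias=+0
  edge (4, 0)→(12, 6): d=(8,6) right/bottom  bias=-1
    (2,0)@(5, 1): e=[96,14,2] → #
    (3,0)@(7, 1): e=[80,42,-10] → ·
    (2,1)@(5, 3): e=[80,14,18] → #
    (3,1)@(7, 3): e=[64,42,6] → #
    (4,1)@(9, 3): e=[48,70,-6] → ·
    (2,2)@(5, 5): e=[64,14,34] → #
    (4,2)@(9, 5): e=[32,70,10] → #
    (5,2)@(11, 5): e=[16,98,-2] → ·
    (2,3)@(5, 7): e=[48,14,50] → #
    (5,3)@(11, 7): e=[0,98,14] → ·  [on edge]
    (2,4)@(5, 9): e=[32,14,66] → #
    (4,4)@(9, 9): e=[0,70,42] → ·  [on edge]
    (3,5)@(7, 11): e=[0,42,70] → ·  [on edge]
    (2,6)@(5, 13): e=[0,14,98] → ·  [on edge]
    (1,7)@(3, 15): e=[0,-14,126] → ·  [on edge]
    (0,8)@(1, 17): e=[0,-42,154] → ·  [on edge]
  covered (12 px):
    · · # · · ·
    · · # # · ·
    · · # # # ·
    · · # # # ·
    · · # # · ·
    · · # · · ·
    · · · · · ·
    · · · · · ·
    · · · · · ·
T3:
  2·area = 26  (B↔C swapped to make it positive)
  edge (11, 2)→(6, 14): d=(-5,12) right/bottom  bias=-1
  edge (6, 14)→(8, 4): d=(2,-10) top-left  bias=+0
  edge (8, 4)→(11, 2): d=(3,-2) top-left  bias=+0
    (4,2)@(9, 5): e=[9,12,5] → #
    (5,2)@(11, 5): e=[-15,32,9] → ·
    (4,3)@(9, 7): e=[-1,16,11] → ·
    (3,4)@(7, 9): e=[13,0,13] → #  [on edge]
    (4,4)@(9, 9): e=[-11,20,17] → ·
    (3,5)@(7, 11): e=[3,4,19] → #
    (4,5)@(9, 11): e=[-21,24,23] → ·
    (3,6)@(7, 13): e=[-7,8,25] → ·
  covered (3 px):
    · · · · · ·
    · · · · · ·
    · · · · # ·
    · · · · · ·
    · · · # · ·
    · · · # · ·
    · · · · · ·
    · · · · · ·
    · · · · · ·

Answer: 27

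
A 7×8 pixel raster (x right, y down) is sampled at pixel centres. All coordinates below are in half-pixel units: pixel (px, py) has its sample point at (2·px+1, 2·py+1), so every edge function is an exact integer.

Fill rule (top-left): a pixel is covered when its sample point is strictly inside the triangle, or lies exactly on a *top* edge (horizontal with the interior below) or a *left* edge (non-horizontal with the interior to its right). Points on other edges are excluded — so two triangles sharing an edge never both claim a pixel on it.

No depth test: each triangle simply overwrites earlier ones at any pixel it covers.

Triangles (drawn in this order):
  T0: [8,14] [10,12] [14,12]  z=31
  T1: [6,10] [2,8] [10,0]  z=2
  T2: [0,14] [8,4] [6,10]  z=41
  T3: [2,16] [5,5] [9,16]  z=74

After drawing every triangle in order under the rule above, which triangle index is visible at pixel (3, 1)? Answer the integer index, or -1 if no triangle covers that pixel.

T0:
  2·area = 8
  edge (8, 14)→(10, 12): d=(2,-2) top-left  bias=+0
  edge (10, 12)→(14, 12): d=(4,0) top-left  bias=+0
  edge (14, 12)→(8, 14): d=(-6,2) right/bottom  bias=-1
    (6,4)@(13, 9): e=[0,-12,20] → ·  [on edge]
    (5,5)@(11, 11): e=[0,-4,12] → ·  [on edge]
    (4,6)@(9, 13): e=[0,4,4] → █  [on edge]
    (5,6)@(11, 13): e=[4,4,0] → ·  [on edge]
    (2,7)@(5, 15): e=[-4,12,0] → ·  [on edge]
    (3,7)@(7, 15): e=[0,12,-4] → ·  [on edge]
    (4,7)@(9, 15): e=[4,12,-8] → ·
  covered (1 px):
    · · · · · · ·
    · · · · · · ·
    · · · · · · ·
    · · · · · · ·
    · · · · · · ·
    · · · · · · ·
    · · · · █ · ·
    · · · · · · ·
T1:
  2·area = 48
  edge (6, 10)→(2, 8): d=(-4,-2) top-left  bias=+0
  edge (2, 8)→(10, 0): d=(8,-8) top-left  bias=+0
  edge (10, 0)→(6, 10): d=(-4,10) right/bottom  bias=-1
    (4,0)@(9, 1): e=[42,0,6] → █  [on edge]
    (5,0)@(11, 1): e=[46,16,-14] → ·
    (3,1)@(7, 3): e=[30,0,18] → █  [on edge]
    (4,1)@(9, 3): e=[34,16,-2] → ·
    (2,2)@(5, 5): e=[18,0,30] → █  [on edge]
    (4,2)@(9, 5): e=[26,32,-10] → ·
    (1,3)@(3, 7): e=[6,0,42] → █  [on edge]
    (4,3)@(9, 7): e=[18,48,-18] → ·
    (0,4)@(1, 9): e=[-6,0,54] → ·  [on edge]
    (1,4)@(3, 9): e=[-2,16,34] → ·
    (2,4)@(5, 9): e=[2,32,14] → █
    (3,4)@(7, 9): e=[6,48,-6] → ·
  covered (8 px):
    · · · · █ · ·
    · · · █ · · ·
    · · █ █ · · ·
    · █ █ █ · · ·
    · · █ · · · ·
    · · · · · · ·
    · · · · · · ·
    · · · · · · ·
T2:
  2·area = 28
  edge (0, 14)→(8, 4): d=(8,-10) top-left  bias=+0
  edge (8, 4)→(6, 10): d=(-2,6) right/bottom  bias=-1
  edge (6, 10)→(0, 14): d=(-6,4) right/bottom  bias=-1
    (4,0)@(9, 1): e=[-14,0,42] → ·  [on edge]
    (3,3)@(7, 7): e=[14,0,14] → ·  [on edge]
    (2,4)@(5, 9): e=[10,8,10] → █
    (3,4)@(7, 9): e=[30,-4,2] → ·
    (1,5)@(3, 11): e=[6,16,6] → █
    (2,5)@(5, 11): e=[26,4,-2] → ·
    (0,6)@(1, 13): e=[2,24,2] → █
    (1,6)@(3, 13): e=[22,12,-6] → ·
    (2,6)@(5, 13): e=[42,0,-14] → ·  [on edge]
    (0,7)@(1, 15): e=[18,20,-10] → ·
  covered (3 px):
    · · · · · · ·
    · · · · · · ·
    · · · · · · ·
    · · · · · · ·
    · · █ · · · ·
    · █ · · · · ·
    █ · · · · · ·
    · · · · · · ·
T3:
  2·area = 77
  edge (2, 16)→(5, 5): d=(3,-11) top-left  bias=+0
  edge (5, 5)→(9, 16): d=(4,11) right/bottom  bias=-1
  edge (9, 16)→(2, 16): d=(-7,0) right/bottom  bias=-1
    (2,2)@(5, 5): e=[0,0,77] → ·  [on edge]
    (2,3)@(5, 7): e=[6,8,63] → █
    (3,3)@(7, 7): e=[28,-14,63] → ·
    (2,4)@(5, 9): e=[12,16,49] → █
    (3,4)@(7, 9): e=[34,-6,49] → ·
    (2,5)@(5, 11): e=[18,24,35] → █
    (3,5)@(7, 11): e=[40,2,35] → █
    (4,5)@(9, 11): e=[62,-20,35] → ·
    (1,6)@(3, 13): e=[2,54,21] → █
    (4,6)@(9, 13): e=[68,-12,21] → ·
    (1,7)@(3, 15): e=[8,62,7] → █
    (4,7)@(9, 15): e=[74,-4,7] → ·
  covered (10 px):
    · · · · · · ·
    · · · · · · ·
    · · · · · · ·
    · · █ · · · ·
    · · █ · · · ·
    · · █ █ · · ·
    · █ █ █ · · ·
    · █ █ █ · · ·

Z-buffer (winner per pixel, '.' = empty):
  . . . . 1 . .
  . . . 1 . . .
  . . 1 1 . . .
  . 1 3 1 . . .
  . . 3 . . . .
  . 2 3 3 . . .
  2 3 3 3 0 . .
  . 3 3 3 . . .

Final: 1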